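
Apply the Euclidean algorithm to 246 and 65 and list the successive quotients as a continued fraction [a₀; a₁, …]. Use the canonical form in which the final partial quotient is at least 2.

246 = 3·65 + 51, so a_0 = 3
65 = 1·51 + 14, so a_1 = 1
51 = 3·14 + 9, so a_2 = 3
14 = 1·9 + 5, so a_3 = 1
9 = 1·5 + 4, so a_4 = 1
5 = 1·4 + 1, so a_5 = 1
4 = 4·1 + 0, so a_6 = 4

[3; 1, 3, 1, 1, 1, 4]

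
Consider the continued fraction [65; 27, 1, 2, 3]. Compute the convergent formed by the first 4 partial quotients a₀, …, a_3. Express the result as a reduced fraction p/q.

a_0 = 65: 65/1
a_1 = 27: 1756/27
a_2 = 1: 1821/28
a_3 = 2: 5398/83

5398/83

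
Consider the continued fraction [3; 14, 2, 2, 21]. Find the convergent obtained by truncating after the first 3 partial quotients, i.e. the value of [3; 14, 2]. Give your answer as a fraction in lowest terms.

Work from the innermost term outward:
Start with 2.
14 + 1/(2/1) = 14 + 1/2 = 29/2
3 + 1/(29/2) = 3 + 2/29 = 89/29

89/29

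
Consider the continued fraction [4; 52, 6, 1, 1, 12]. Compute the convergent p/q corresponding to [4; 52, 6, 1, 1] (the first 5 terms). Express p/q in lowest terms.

Work from the innermost term outward:
Start with 1.
1 + 1/(1/1) = 1 + 1/1 = 2/1
6 + 1/(2/1) = 6 + 1/2 = 13/2
52 + 1/(13/2) = 52 + 2/13 = 678/13
4 + 1/(678/13) = 4 + 13/678 = 2725/678

2725/678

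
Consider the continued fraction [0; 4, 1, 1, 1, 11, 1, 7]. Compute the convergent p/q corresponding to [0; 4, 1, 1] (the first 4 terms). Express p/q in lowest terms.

Start with 1.
1 + 1/(1/1) = 1 + 1/1 = 2/1
4 + 1/(2/1) = 4 + 1/2 = 9/2
0 + 1/(9/2) = 0 + 2/9 = 2/9

2/9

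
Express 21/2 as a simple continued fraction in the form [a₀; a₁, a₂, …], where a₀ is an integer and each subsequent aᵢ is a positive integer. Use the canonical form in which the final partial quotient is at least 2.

⌊21/2⌋ = 10, remainder 1
⌊2/1⌋ = 2, remainder 0

[10; 2]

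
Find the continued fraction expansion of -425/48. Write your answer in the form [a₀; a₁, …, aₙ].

[-9; 6, 1, 6]

Repeatedly divide and take the remainder:
⌊-425/48⌋ = -9, remainder 7
⌊48/7⌋ = 6, remainder 6
⌊7/6⌋ = 1, remainder 1
⌊6/1⌋ = 6, remainder 0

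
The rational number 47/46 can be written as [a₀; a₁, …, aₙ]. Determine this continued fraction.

[1; 46]

⌊47/46⌋ = 1, remainder 1
⌊46/1⌋ = 46, remainder 0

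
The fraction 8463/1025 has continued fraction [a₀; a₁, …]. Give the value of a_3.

Run the Euclidean algorithm, recording each quotient:
8463 = 8·1025 + 263, so a_0 = 8
1025 = 3·263 + 236, so a_1 = 3
263 = 1·236 + 27, so a_2 = 1
236 = 8·27 + 20, so a_3 = 8

8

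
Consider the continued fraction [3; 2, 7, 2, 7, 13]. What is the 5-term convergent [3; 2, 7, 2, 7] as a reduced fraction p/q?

829/239

Starting at the tail and folding back:
Start with 7.
2 + 1/(7/1) = 2 + 1/7 = 15/7
7 + 1/(15/7) = 7 + 7/15 = 112/15
2 + 1/(112/15) = 2 + 15/112 = 239/112
3 + 1/(239/112) = 3 + 112/239 = 829/239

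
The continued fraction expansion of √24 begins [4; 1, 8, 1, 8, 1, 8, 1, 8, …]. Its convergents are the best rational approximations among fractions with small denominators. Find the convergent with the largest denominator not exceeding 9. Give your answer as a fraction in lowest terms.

a_0 = 4: 4/1  (≤ bound)
a_1 = 1: 5/1  (≤ bound)
a_2 = 8: 44/9  (≤ bound)
a_3 = 1: 49/10  (> 9, stop)

44/9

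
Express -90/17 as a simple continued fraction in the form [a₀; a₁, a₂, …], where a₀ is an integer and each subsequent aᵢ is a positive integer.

[-6; 1, 2, 2, 2]

-90 ÷ 17 → quotient -6, remainder 12
17 ÷ 12 → quotient 1, remainder 5
12 ÷ 5 → quotient 2, remainder 2
5 ÷ 2 → quotient 2, remainder 1
2 ÷ 1 → quotient 2, remainder 0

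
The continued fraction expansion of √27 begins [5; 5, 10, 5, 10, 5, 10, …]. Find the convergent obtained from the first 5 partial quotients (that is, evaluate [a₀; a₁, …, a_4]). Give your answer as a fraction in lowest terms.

13775/2651

Start with 10.
5 + 1/(10/1) = 5 + 1/10 = 51/10
10 + 1/(51/10) = 10 + 10/51 = 520/51
5 + 1/(520/51) = 5 + 51/520 = 2651/520
5 + 1/(2651/520) = 5 + 520/2651 = 13775/2651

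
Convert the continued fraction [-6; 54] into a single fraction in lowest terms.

-323/54

Work from the innermost term outward:
Start with 54.
-6 + 1/(54/1) = -6 + 1/54 = -323/54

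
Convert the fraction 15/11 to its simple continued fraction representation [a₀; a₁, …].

⌊15/11⌋ = 1, remainder 4
⌊11/4⌋ = 2, remainder 3
⌊4/3⌋ = 1, remainder 1
⌊3/1⌋ = 3, remainder 0

[1; 2, 1, 3]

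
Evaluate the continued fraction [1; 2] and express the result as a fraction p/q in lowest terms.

Start with 2.
1 + 1/(2/1) = 1 + 1/2 = 3/2

3/2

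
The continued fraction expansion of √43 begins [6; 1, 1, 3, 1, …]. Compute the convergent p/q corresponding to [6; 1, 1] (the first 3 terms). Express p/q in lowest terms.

13/2

Start with 1.
1 + 1/(1/1) = 1 + 1/1 = 2/1
6 + 1/(2/1) = 6 + 1/2 = 13/2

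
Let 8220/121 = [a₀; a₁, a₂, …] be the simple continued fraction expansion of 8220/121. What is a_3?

8220 ÷ 121 → quotient 67, remainder 113
121 ÷ 113 → quotient 1, remainder 8
113 ÷ 8 → quotient 14, remainder 1
8 ÷ 1 → quotient 8, remainder 0

8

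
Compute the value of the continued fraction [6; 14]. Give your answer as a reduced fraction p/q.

Starting at the tail and folding back:
Start with 14.
6 + 1/(14/1) = 6 + 1/14 = 85/14

85/14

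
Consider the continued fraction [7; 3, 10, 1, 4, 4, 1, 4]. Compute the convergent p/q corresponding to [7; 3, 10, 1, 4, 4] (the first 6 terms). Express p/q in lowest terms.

5141/702

Start with 4.
4 + 1/(4/1) = 4 + 1/4 = 17/4
1 + 1/(17/4) = 1 + 4/17 = 21/17
10 + 1/(21/17) = 10 + 17/21 = 227/21
3 + 1/(227/21) = 3 + 21/227 = 702/227
7 + 1/(702/227) = 7 + 227/702 = 5141/702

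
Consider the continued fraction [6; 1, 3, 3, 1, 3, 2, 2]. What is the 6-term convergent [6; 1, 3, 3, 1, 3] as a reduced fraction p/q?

Build up convergents one term at a time:
a_0 = 6: 6/1
a_1 = 1: 7/1
a_2 = 3: 27/4
a_3 = 3: 88/13
a_4 = 1: 115/17
a_5 = 3: 433/64

433/64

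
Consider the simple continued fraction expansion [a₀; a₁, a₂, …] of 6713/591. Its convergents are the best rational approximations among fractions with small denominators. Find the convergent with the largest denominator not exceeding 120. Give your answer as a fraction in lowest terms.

List convergents until the denominator exceeds the bound:
a_0 = 11: 11/1  (≤ bound)
a_1 = 2: 23/2  (≤ bound)
a_2 = 1: 34/3  (≤ bound)
a_3 = 3: 125/11  (≤ bound)
a_4 = 1: 159/14  (≤ bound)
a_5 = 2: 443/39  (≤ bound)
a_6 = 2: 1045/92  (≤ bound)
a_7 = 6: 6713/591  (> 120, stop)

1045/92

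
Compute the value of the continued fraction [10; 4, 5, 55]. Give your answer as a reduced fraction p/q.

a_0 = 10: 10/1
a_1 = 4: 41/4
a_2 = 5: 215/21
a_3 = 55: 11866/1159

11866/1159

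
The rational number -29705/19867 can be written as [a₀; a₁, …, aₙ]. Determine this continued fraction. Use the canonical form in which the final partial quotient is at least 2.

Repeatedly divide and take the remainder:
⌊-29705/19867⌋ = -2, remainder 10029
⌊19867/10029⌋ = 1, remainder 9838
⌊10029/9838⌋ = 1, remainder 191
⌊9838/191⌋ = 51, remainder 97
⌊191/97⌋ = 1, remainder 94
⌊97/94⌋ = 1, remainder 3
⌊94/3⌋ = 31, remainder 1
⌊3/1⌋ = 3, remainder 0

[-2; 1, 1, 51, 1, 1, 31, 3]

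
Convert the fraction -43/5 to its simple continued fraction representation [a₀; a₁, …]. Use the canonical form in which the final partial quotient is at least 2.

-43 ÷ 5 → quotient -9, remainder 2
5 ÷ 2 → quotient 2, remainder 1
2 ÷ 1 → quotient 2, remainder 0

[-9; 2, 2]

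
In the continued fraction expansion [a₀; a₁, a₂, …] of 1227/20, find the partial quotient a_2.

1227 = 61·20 + 7, so a_0 = 61
20 = 2·7 + 6, so a_1 = 2
7 = 1·6 + 1, so a_2 = 1

1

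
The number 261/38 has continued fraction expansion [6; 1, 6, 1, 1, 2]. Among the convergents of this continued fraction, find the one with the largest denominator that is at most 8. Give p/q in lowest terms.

55/8

a_0 = 6: 6/1  (≤ bound)
a_1 = 1: 7/1  (≤ bound)
a_2 = 6: 48/7  (≤ bound)
a_3 = 1: 55/8  (≤ bound)
a_4 = 1: 103/15  (> 8, stop)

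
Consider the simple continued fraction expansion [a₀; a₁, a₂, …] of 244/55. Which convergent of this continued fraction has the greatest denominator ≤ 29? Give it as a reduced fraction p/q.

List convergents until the denominator exceeds the bound:
a_0 = 4: 4/1  (≤ bound)
a_1 = 2: 9/2  (≤ bound)
a_2 = 3: 31/7  (≤ bound)
a_3 = 2: 71/16  (≤ bound)
a_4 = 3: 244/55  (> 29, stop)

71/16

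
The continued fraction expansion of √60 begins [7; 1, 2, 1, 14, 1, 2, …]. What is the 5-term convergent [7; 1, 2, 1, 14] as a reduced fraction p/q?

457/59

a_0 = 7: 7/1
a_1 = 1: 8/1
a_2 = 2: 23/3
a_3 = 1: 31/4
a_4 = 14: 457/59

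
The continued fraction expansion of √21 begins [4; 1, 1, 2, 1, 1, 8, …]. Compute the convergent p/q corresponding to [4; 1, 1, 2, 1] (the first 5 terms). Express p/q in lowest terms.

32/7

a_0 = 4: 4/1
a_1 = 1: 5/1
a_2 = 1: 9/2
a_3 = 2: 23/5
a_4 = 1: 32/7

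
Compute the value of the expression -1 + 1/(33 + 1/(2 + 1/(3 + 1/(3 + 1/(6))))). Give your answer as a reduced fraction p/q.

-4703/4848

Build up convergents one term at a time:
a_0 = -1: -1/1
a_1 = 33: -32/33
a_2 = 2: -65/67
a_3 = 3: -227/234
a_4 = 3: -746/769
a_5 = 6: -4703/4848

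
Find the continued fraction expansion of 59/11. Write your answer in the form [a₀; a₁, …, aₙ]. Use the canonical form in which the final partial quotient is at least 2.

[5; 2, 1, 3]

⌊59/11⌋ = 5, remainder 4
⌊11/4⌋ = 2, remainder 3
⌊4/3⌋ = 1, remainder 1
⌊3/1⌋ = 3, remainder 0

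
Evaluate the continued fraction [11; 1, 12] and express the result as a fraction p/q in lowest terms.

155/13

Build up convergents one term at a time:
a_0 = 11: 11/1
a_1 = 1: 12/1
a_2 = 12: 155/13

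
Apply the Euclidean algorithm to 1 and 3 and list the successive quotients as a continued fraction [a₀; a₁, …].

[0; 3]

⌊1/3⌋ = 0, remainder 1
⌊3/1⌋ = 3, remainder 0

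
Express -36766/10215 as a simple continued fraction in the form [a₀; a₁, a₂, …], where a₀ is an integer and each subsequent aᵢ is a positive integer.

Apply division with remainder until the remainder is 0:
⌊-36766/10215⌋ = -4, remainder 4094
⌊10215/4094⌋ = 2, remainder 2027
⌊4094/2027⌋ = 2, remainder 40
⌊2027/40⌋ = 50, remainder 27
⌊40/27⌋ = 1, remainder 13
⌊27/13⌋ = 2, remainder 1
⌊13/1⌋ = 13, remainder 0

[-4; 2, 2, 50, 1, 2, 13]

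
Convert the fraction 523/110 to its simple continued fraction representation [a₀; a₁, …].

[4; 1, 3, 13, 2]

Apply division with remainder until the remainder is 0:
523 = 4·110 + 83, so a_0 = 4
110 = 1·83 + 27, so a_1 = 1
83 = 3·27 + 2, so a_2 = 3
27 = 13·2 + 1, so a_3 = 13
2 = 2·1 + 0, so a_4 = 2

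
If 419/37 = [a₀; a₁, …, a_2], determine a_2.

419 ÷ 37 → quotient 11, remainder 12
37 ÷ 12 → quotient 3, remainder 1
12 ÷ 1 → quotient 12, remainder 0

12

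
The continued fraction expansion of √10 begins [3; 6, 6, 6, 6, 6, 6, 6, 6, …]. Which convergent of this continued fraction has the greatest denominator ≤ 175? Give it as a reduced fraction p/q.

List convergents until the denominator exceeds the bound:
a_0 = 3: 3/1  (≤ bound)
a_1 = 6: 19/6  (≤ bound)
a_2 = 6: 117/37  (≤ bound)
a_3 = 6: 721/228  (> 175, stop)

117/37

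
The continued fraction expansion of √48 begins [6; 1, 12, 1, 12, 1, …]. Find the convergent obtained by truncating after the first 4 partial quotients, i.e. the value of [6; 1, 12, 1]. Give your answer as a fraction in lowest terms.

97/14

Start with 1.
12 + 1/(1/1) = 12 + 1/1 = 13/1
1 + 1/(13/1) = 1 + 1/13 = 14/13
6 + 1/(14/13) = 6 + 13/14 = 97/14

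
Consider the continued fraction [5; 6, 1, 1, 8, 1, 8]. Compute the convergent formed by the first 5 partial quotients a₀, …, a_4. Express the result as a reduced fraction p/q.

572/111

Use the convergent recurrence hₖ = aₖ·hₖ₋₁ + hₖ₋₂ (and likewise for the denominators kₖ):
a_0 = 5: 5/1
a_1 = 6: 31/6
a_2 = 1: 36/7
a_3 = 1: 67/13
a_4 = 8: 572/111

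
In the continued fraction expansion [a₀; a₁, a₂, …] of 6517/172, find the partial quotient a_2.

Repeatedly divide and take the remainder:
6517 ÷ 172 → quotient 37, remainder 153
172 ÷ 153 → quotient 1, remainder 19
153 ÷ 19 → quotient 8, remainder 1

8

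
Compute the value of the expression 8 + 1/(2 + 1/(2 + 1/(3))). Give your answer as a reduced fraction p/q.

Collapse the nested fraction from the inside out:
Start with 3.
2 + 1/(3/1) = 2 + 1/3 = 7/3
2 + 1/(7/3) = 2 + 3/7 = 17/7
8 + 1/(17/7) = 8 + 7/17 = 143/17

143/17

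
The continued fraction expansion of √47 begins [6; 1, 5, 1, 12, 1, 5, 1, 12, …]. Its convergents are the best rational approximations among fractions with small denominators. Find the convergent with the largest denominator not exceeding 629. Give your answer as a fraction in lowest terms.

List convergents until the denominator exceeds the bound:
a_0 = 6: 6/1  (≤ bound)
a_1 = 1: 7/1  (≤ bound)
a_2 = 5: 41/6  (≤ bound)
a_3 = 1: 48/7  (≤ bound)
a_4 = 12: 617/90  (≤ bound)
a_5 = 1: 665/97  (≤ bound)
a_6 = 5: 3942/575  (≤ bound)
a_7 = 1: 4607/672  (> 629, stop)

3942/575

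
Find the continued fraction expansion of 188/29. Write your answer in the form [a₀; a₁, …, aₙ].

[6; 2, 14]

Repeatedly divide and take the remainder:
⌊188/29⌋ = 6, remainder 14
⌊29/14⌋ = 2, remainder 1
⌊14/1⌋ = 14, remainder 0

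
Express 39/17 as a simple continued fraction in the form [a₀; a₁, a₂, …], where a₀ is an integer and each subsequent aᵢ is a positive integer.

Apply division with remainder until the remainder is 0:
39 = 2·17 + 5, so a_0 = 2
17 = 3·5 + 2, so a_1 = 3
5 = 2·2 + 1, so a_2 = 2
2 = 2·1 + 0, so a_3 = 2

[2; 3, 2, 2]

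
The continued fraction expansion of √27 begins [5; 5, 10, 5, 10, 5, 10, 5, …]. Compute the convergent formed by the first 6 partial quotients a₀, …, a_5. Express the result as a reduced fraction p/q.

70226/13515

Start with 5.
10 + 1/(5/1) = 10 + 1/5 = 51/5
5 + 1/(51/5) = 5 + 5/51 = 260/51
10 + 1/(260/51) = 10 + 51/260 = 2651/260
5 + 1/(2651/260) = 5 + 260/2651 = 13515/2651
5 + 1/(13515/2651) = 5 + 2651/13515 = 70226/13515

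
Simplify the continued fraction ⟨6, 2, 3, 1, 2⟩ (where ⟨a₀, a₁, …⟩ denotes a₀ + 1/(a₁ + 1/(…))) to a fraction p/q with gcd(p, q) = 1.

161/25

Collapse the nested fraction from the inside out:
Start with 2.
1 + 1/(2/1) = 1 + 1/2 = 3/2
3 + 1/(3/2) = 3 + 2/3 = 11/3
2 + 1/(11/3) = 2 + 3/11 = 25/11
6 + 1/(25/11) = 6 + 11/25 = 161/25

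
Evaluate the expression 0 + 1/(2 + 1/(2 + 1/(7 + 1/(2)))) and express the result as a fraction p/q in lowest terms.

a_0 = 0: 0/1
a_1 = 2: 1/2
a_2 = 2: 2/5
a_3 = 7: 15/37
a_4 = 2: 32/79

32/79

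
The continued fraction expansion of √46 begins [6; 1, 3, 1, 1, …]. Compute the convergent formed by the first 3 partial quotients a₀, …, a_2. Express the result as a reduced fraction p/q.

27/4

Starting at the tail and folding back:
Start with 3.
1 + 1/(3/1) = 1 + 1/3 = 4/3
6 + 1/(4/3) = 6 + 3/4 = 27/4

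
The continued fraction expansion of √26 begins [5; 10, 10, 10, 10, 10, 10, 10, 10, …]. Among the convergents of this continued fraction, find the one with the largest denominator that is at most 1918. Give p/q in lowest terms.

5201/1020

a_0 = 5: 5/1  (≤ bound)
a_1 = 10: 51/10  (≤ bound)
a_2 = 10: 515/101  (≤ bound)
a_3 = 10: 5201/1020  (≤ bound)
a_4 = 10: 52525/10301  (> 1918, stop)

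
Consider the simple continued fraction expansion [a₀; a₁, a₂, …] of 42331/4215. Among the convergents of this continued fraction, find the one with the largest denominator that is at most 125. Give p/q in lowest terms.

703/70

List convergents until the denominator exceeds the bound:
a_0 = 10: 10/1  (≤ bound)
a_1 = 23: 231/23  (≤ bound)
a_2 = 3: 703/70  (≤ bound)
a_3 = 2: 1637/163  (> 125, stop)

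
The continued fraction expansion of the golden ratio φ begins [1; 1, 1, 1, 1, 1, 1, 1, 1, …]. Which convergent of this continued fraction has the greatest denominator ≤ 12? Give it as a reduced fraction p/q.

13/8

a_0 = 1: 1/1  (≤ bound)
a_1 = 1: 2/1  (≤ bound)
a_2 = 1: 3/2  (≤ bound)
a_3 = 1: 5/3  (≤ bound)
a_4 = 1: 8/5  (≤ bound)
a_5 = 1: 13/8  (≤ bound)
a_6 = 1: 21/13  (> 12, stop)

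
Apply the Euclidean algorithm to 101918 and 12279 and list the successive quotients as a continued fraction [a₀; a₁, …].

[8; 3, 3, 53, 11, 2]

Run the Euclidean algorithm, recording each quotient:
101918 ÷ 12279 → quotient 8, remainder 3686
12279 ÷ 3686 → quotient 3, remainder 1221
3686 ÷ 1221 → quotient 3, remainder 23
1221 ÷ 23 → quotient 53, remainder 2
23 ÷ 2 → quotient 11, remainder 1
2 ÷ 1 → quotient 2, remainder 0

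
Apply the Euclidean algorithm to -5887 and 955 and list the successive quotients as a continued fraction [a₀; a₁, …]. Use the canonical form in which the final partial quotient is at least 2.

-5887 = -7·955 + 798, so a_0 = -7
955 = 1·798 + 157, so a_1 = 1
798 = 5·157 + 13, so a_2 = 5
157 = 12·13 + 1, so a_3 = 12
13 = 13·1 + 0, so a_4 = 13

[-7; 1, 5, 12, 13]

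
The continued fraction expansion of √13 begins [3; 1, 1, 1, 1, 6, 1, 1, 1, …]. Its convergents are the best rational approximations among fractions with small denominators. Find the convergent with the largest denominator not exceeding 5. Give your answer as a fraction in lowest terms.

List convergents until the denominator exceeds the bound:
a_0 = 3: 3/1  (≤ bound)
a_1 = 1: 4/1  (≤ bound)
a_2 = 1: 7/2  (≤ bound)
a_3 = 1: 11/3  (≤ bound)
a_4 = 1: 18/5  (≤ bound)
a_5 = 6: 119/33  (> 5, stop)

18/5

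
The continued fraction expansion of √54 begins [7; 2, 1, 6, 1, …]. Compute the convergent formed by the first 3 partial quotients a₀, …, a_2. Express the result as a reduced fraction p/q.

22/3

Starting at the tail and folding back:
Start with 1.
2 + 1/(1/1) = 2 + 1/1 = 3/1
7 + 1/(3/1) = 7 + 1/3 = 22/3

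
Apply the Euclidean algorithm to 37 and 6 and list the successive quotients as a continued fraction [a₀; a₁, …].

[6; 6]

37 = 6·6 + 1, so a_0 = 6
6 = 6·1 + 0, so a_1 = 6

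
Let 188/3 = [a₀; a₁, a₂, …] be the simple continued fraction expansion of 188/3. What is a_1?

188 = 62·3 + 2, so a_0 = 62
3 = 1·2 + 1, so a_1 = 1

1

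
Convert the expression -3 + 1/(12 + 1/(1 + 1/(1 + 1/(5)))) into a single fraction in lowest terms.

Start with 5.
1 + 1/(5/1) = 1 + 1/5 = 6/5
1 + 1/(6/5) = 1 + 5/6 = 11/6
12 + 1/(11/6) = 12 + 6/11 = 138/11
-3 + 1/(138/11) = -3 + 11/138 = -403/138

-403/138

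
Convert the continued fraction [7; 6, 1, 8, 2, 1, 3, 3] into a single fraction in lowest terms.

16598/2323

Collapse the nested fraction from the inside out:
Start with 3.
3 + 1/(3/1) = 3 + 1/3 = 10/3
1 + 1/(10/3) = 1 + 3/10 = 13/10
2 + 1/(13/10) = 2 + 10/13 = 36/13
8 + 1/(36/13) = 8 + 13/36 = 301/36
1 + 1/(301/36) = 1 + 36/301 = 337/301
6 + 1/(337/301) = 6 + 301/337 = 2323/337
7 + 1/(2323/337) = 7 + 337/2323 = 16598/2323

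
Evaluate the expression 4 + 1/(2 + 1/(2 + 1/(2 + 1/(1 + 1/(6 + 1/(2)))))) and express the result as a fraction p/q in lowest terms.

a_0 = 4: 4/1
a_1 = 2: 9/2
a_2 = 2: 22/5
a_3 = 2: 53/12
a_4 = 1: 75/17
a_5 = 6: 503/114
a_6 = 2: 1081/245

1081/245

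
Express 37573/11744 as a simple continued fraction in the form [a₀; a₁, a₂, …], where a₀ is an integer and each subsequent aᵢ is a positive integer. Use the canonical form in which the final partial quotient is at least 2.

[3; 5, 60, 39]

37573 = 3·11744 + 2341, so a_0 = 3
11744 = 5·2341 + 39, so a_1 = 5
2341 = 60·39 + 1, so a_2 = 60
39 = 39·1 + 0, so a_3 = 39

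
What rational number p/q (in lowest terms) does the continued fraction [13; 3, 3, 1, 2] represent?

479/36

Start with 2.
1 + 1/(2/1) = 1 + 1/2 = 3/2
3 + 1/(3/2) = 3 + 2/3 = 11/3
3 + 1/(11/3) = 3 + 3/11 = 36/11
13 + 1/(36/11) = 13 + 11/36 = 479/36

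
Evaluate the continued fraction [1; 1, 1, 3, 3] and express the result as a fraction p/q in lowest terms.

36/23

Compute successive convergents:
a_0 = 1: 1/1
a_1 = 1: 2/1
a_2 = 1: 3/2
a_3 = 3: 11/7
a_4 = 3: 36/23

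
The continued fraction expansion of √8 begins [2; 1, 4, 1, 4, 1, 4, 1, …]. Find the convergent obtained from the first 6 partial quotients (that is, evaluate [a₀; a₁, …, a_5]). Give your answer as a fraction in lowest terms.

Start with 1.
4 + 1/(1/1) = 4 + 1/1 = 5/1
1 + 1/(5/1) = 1 + 1/5 = 6/5
4 + 1/(6/5) = 4 + 5/6 = 29/6
1 + 1/(29/6) = 1 + 6/29 = 35/29
2 + 1/(35/29) = 2 + 29/35 = 99/35

99/35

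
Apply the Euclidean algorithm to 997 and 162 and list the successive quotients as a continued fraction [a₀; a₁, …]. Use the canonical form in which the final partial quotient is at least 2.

[6; 6, 2, 12]

997 ÷ 162 → quotient 6, remainder 25
162 ÷ 25 → quotient 6, remainder 12
25 ÷ 12 → quotient 2, remainder 1
12 ÷ 1 → quotient 12, remainder 0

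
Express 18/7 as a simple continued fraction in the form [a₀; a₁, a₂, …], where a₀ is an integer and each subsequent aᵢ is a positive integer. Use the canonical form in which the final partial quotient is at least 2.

[2; 1, 1, 3]

18 ÷ 7 → quotient 2, remainder 4
7 ÷ 4 → quotient 1, remainder 3
4 ÷ 3 → quotient 1, remainder 1
3 ÷ 1 → quotient 3, remainder 0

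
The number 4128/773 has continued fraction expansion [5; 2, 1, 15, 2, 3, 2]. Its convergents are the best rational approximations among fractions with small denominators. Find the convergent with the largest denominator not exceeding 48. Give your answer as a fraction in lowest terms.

List convergents until the denominator exceeds the bound:
a_0 = 5: 5/1  (≤ bound)
a_1 = 2: 11/2  (≤ bound)
a_2 = 1: 16/3  (≤ bound)
a_3 = 15: 251/47  (≤ bound)
a_4 = 2: 518/97  (> 48, stop)

251/47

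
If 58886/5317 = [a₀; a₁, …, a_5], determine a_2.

3

Apply division with remainder until the remainder is 0:
58886 ÷ 5317 → quotient 11, remainder 399
5317 ÷ 399 → quotient 13, remainder 130
399 ÷ 130 → quotient 3, remainder 9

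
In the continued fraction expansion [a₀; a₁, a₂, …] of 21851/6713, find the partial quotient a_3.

11

Run the Euclidean algorithm, recording each quotient:
21851 = 3·6713 + 1712, so a_0 = 3
6713 = 3·1712 + 1577, so a_1 = 3
1712 = 1·1577 + 135, so a_2 = 1
1577 = 11·135 + 92, so a_3 = 11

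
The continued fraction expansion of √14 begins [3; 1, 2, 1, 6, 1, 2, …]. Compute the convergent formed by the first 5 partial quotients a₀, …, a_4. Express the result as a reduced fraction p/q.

a_0 = 3: 3/1
a_1 = 1: 4/1
a_2 = 2: 11/3
a_3 = 1: 15/4
a_4 = 6: 101/27

101/27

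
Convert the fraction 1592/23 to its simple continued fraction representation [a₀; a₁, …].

1592 = 69·23 + 5, so a_0 = 69
23 = 4·5 + 3, so a_1 = 4
5 = 1·3 + 2, so a_2 = 1
3 = 1·2 + 1, so a_3 = 1
2 = 2·1 + 0, so a_4 = 2

[69; 4, 1, 1, 2]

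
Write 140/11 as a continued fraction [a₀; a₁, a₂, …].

[12; 1, 2, 1, 2]

140 = 12·11 + 8, so a_0 = 12
11 = 1·8 + 3, so a_1 = 1
8 = 2·3 + 2, so a_2 = 2
3 = 1·2 + 1, so a_3 = 1
2 = 2·1 + 0, so a_4 = 2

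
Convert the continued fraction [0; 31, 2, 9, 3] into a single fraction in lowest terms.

59/1857

a_0 = 0: 0/1
a_1 = 31: 1/31
a_2 = 2: 2/63
a_3 = 9: 19/598
a_4 = 3: 59/1857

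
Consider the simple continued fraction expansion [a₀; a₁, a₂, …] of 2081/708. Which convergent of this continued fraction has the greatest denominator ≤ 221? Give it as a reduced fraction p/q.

629/214

List convergents until the denominator exceeds the bound:
a_0 = 2: 2/1  (≤ bound)
a_1 = 1: 3/1  (≤ bound)
a_2 = 15: 47/16  (≤ bound)
a_3 = 2: 97/33  (≤ bound)
a_4 = 6: 629/214  (≤ bound)
a_5 = 1: 726/247  (> 221, stop)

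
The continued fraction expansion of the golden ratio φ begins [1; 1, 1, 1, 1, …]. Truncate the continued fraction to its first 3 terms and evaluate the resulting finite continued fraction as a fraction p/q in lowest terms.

3/2

Work from the innermost term outward:
Start with 1.
1 + 1/(1/1) = 1 + 1/1 = 2/1
1 + 1/(2/1) = 1 + 1/2 = 3/2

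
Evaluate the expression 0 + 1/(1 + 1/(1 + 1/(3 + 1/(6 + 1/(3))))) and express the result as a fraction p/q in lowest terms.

79/139

a_0 = 0: 0/1
a_1 = 1: 1/1
a_2 = 1: 1/2
a_3 = 3: 4/7
a_4 = 6: 25/44
a_5 = 3: 79/139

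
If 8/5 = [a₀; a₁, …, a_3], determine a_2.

1

⌊8/5⌋ = 1, remainder 3
⌊5/3⌋ = 1, remainder 2
⌊3/2⌋ = 1, remainder 1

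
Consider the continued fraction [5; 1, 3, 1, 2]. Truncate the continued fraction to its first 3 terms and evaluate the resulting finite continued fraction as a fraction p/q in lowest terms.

Collapse the nested fraction from the inside out:
Start with 3.
1 + 1/(3/1) = 1 + 1/3 = 4/3
5 + 1/(4/3) = 5 + 3/4 = 23/4

23/4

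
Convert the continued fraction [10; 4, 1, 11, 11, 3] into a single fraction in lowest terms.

a_0 = 10: 10/1
a_1 = 4: 41/4
a_2 = 1: 51/5
a_3 = 11: 602/59
a_4 = 11: 6673/654
a_5 = 3: 20621/2021

20621/2021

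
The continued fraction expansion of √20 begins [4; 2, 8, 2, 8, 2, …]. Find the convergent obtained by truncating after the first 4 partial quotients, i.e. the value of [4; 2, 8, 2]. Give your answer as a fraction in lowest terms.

161/36

Start with 2.
8 + 1/(2/1) = 8 + 1/2 = 17/2
2 + 1/(17/2) = 2 + 2/17 = 36/17
4 + 1/(36/17) = 4 + 17/36 = 161/36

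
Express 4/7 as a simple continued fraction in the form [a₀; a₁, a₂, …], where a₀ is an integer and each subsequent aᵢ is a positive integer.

[0; 1, 1, 3]

4 ÷ 7 → quotient 0, remainder 4
7 ÷ 4 → quotient 1, remainder 3
4 ÷ 3 → quotient 1, remainder 1
3 ÷ 1 → quotient 3, remainder 0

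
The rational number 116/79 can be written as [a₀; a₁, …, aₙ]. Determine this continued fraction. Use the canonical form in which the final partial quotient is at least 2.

Apply division with remainder until the remainder is 0:
⌊116/79⌋ = 1, remainder 37
⌊79/37⌋ = 2, remainder 5
⌊37/5⌋ = 7, remainder 2
⌊5/2⌋ = 2, remainder 1
⌊2/1⌋ = 2, remainder 0

[1; 2, 7, 2, 2]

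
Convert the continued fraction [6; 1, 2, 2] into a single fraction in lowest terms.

Compute successive convergents:
a_0 = 6: 6/1
a_1 = 1: 7/1
a_2 = 2: 20/3
a_3 = 2: 47/7

47/7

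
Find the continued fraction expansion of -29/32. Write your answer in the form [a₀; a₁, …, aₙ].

[-1; 10, 1, 2]

Run the Euclidean algorithm, recording each quotient:
⌊-29/32⌋ = -1, remainder 3
⌊32/3⌋ = 10, remainder 2
⌊3/2⌋ = 1, remainder 1
⌊2/1⌋ = 2, remainder 0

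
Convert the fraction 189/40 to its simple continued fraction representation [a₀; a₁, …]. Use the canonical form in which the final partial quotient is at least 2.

[4; 1, 2, 1, 1, 1, 3]

Run the Euclidean algorithm, recording each quotient:
⌊189/40⌋ = 4, remainder 29
⌊40/29⌋ = 1, remainder 11
⌊29/11⌋ = 2, remainder 7
⌊11/7⌋ = 1, remainder 4
⌊7/4⌋ = 1, remainder 3
⌊4/3⌋ = 1, remainder 1
⌊3/1⌋ = 3, remainder 0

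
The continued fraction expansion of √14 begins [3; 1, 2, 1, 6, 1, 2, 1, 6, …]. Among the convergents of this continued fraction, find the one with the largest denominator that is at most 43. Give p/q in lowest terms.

List convergents until the denominator exceeds the bound:
a_0 = 3: 3/1  (≤ bound)
a_1 = 1: 4/1  (≤ bound)
a_2 = 2: 11/3  (≤ bound)
a_3 = 1: 15/4  (≤ bound)
a_4 = 6: 101/27  (≤ bound)
a_5 = 1: 116/31  (≤ bound)
a_6 = 2: 333/89  (> 43, stop)

116/31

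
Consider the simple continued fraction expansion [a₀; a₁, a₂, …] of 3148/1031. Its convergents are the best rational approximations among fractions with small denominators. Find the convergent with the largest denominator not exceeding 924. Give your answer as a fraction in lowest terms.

229/75

List convergents until the denominator exceeds the bound:
a_0 = 3: 3/1  (≤ bound)
a_1 = 18: 55/18  (≤ bound)
a_2 = 1: 58/19  (≤ bound)
a_3 = 2: 171/56  (≤ bound)
a_4 = 1: 229/75  (≤ bound)
a_5 = 13: 3148/1031  (> 924, stop)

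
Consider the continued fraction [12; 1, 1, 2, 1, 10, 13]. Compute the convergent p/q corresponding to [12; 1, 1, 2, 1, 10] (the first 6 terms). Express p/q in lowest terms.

Work from the innermost term outward:
Start with 10.
1 + 1/(10/1) = 1 + 1/10 = 11/10
2 + 1/(11/10) = 2 + 10/11 = 32/11
1 + 1/(32/11) = 1 + 11/32 = 43/32
1 + 1/(43/32) = 1 + 32/43 = 75/43
12 + 1/(75/43) = 12 + 43/75 = 943/75

943/75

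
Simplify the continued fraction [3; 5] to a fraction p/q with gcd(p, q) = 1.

Compute successive convergents:
a_0 = 3: 3/1
a_1 = 5: 16/5

16/5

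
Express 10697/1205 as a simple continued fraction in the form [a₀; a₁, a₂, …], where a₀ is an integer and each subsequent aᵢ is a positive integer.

10697 ÷ 1205 → quotient 8, remainder 1057
1205 ÷ 1057 → quotient 1, remainder 148
1057 ÷ 148 → quotient 7, remainder 21
148 ÷ 21 → quotient 7, remainder 1
21 ÷ 1 → quotient 21, remainder 0

[8; 1, 7, 7, 21]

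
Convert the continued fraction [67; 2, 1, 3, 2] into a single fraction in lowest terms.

1684/25

a_0 = 67: 67/1
a_1 = 2: 135/2
a_2 = 1: 202/3
a_3 = 3: 741/11
a_4 = 2: 1684/25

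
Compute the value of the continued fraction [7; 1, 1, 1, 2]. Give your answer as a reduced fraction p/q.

61/8

a_0 = 7: 7/1
a_1 = 1: 8/1
a_2 = 1: 15/2
a_3 = 1: 23/3
a_4 = 2: 61/8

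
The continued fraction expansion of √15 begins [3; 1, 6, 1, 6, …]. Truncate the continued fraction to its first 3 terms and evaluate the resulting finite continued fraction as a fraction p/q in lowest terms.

Compute successive convergents:
a_0 = 3: 3/1
a_1 = 1: 4/1
a_2 = 6: 27/7

27/7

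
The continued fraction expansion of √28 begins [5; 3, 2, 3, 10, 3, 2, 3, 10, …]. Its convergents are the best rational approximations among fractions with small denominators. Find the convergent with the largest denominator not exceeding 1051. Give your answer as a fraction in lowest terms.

4048/765

List convergents until the denominator exceeds the bound:
a_0 = 5: 5/1  (≤ bound)
a_1 = 3: 16/3  (≤ bound)
a_2 = 2: 37/7  (≤ bound)
a_3 = 3: 127/24  (≤ bound)
a_4 = 10: 1307/247  (≤ bound)
a_5 = 3: 4048/765  (≤ bound)
a_6 = 2: 9403/1777  (> 1051, stop)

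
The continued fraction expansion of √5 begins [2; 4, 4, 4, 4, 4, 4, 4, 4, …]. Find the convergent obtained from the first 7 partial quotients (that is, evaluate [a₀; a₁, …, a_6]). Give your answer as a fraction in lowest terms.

Collapse the nested fraction from the inside out:
Start with 4.
4 + 1/(4/1) = 4 + 1/4 = 17/4
4 + 1/(17/4) = 4 + 4/17 = 72/17
4 + 1/(72/17) = 4 + 17/72 = 305/72
4 + 1/(305/72) = 4 + 72/305 = 1292/305
4 + 1/(1292/305) = 4 + 305/1292 = 5473/1292
2 + 1/(5473/1292) = 2 + 1292/5473 = 12238/5473

12238/5473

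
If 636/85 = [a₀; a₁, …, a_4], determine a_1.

2

Run the Euclidean algorithm, recording each quotient:
⌊636/85⌋ = 7, remainder 41
⌊85/41⌋ = 2, remainder 3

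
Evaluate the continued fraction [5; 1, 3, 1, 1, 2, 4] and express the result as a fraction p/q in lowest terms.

Start with 4.
2 + 1/(4/1) = 2 + 1/4 = 9/4
1 + 1/(9/4) = 1 + 4/9 = 13/9
1 + 1/(13/9) = 1 + 9/13 = 22/13
3 + 1/(22/13) = 3 + 13/22 = 79/22
1 + 1/(79/22) = 1 + 22/79 = 101/79
5 + 1/(101/79) = 5 + 79/101 = 584/101

584/101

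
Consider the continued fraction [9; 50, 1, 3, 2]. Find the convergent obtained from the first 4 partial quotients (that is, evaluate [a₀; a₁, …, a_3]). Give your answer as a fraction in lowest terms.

Start with 3.
1 + 1/(3/1) = 1 + 1/3 = 4/3
50 + 1/(4/3) = 50 + 3/4 = 203/4
9 + 1/(203/4) = 9 + 4/203 = 1831/203

1831/203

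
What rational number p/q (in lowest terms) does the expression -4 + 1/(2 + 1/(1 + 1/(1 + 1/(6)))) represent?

-119/33

a_0 = -4: -4/1
a_1 = 2: -7/2
a_2 = 1: -11/3
a_3 = 1: -18/5
a_4 = 6: -119/33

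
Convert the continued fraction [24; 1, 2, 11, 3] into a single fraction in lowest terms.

Use the convergent recurrence hₖ = aₖ·hₖ₋₁ + hₖ₋₂ (and likewise for the denominators kₖ):
a_0 = 24: 24/1
a_1 = 1: 25/1
a_2 = 2: 74/3
a_3 = 11: 839/34
a_4 = 3: 2591/105

2591/105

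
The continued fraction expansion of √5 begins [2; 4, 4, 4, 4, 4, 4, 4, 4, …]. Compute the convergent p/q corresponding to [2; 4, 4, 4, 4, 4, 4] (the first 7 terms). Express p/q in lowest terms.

12238/5473

Start with 4.
4 + 1/(4/1) = 4 + 1/4 = 17/4
4 + 1/(17/4) = 4 + 4/17 = 72/17
4 + 1/(72/17) = 4 + 17/72 = 305/72
4 + 1/(305/72) = 4 + 72/305 = 1292/305
4 + 1/(1292/305) = 4 + 305/1292 = 5473/1292
2 + 1/(5473/1292) = 2 + 1292/5473 = 12238/5473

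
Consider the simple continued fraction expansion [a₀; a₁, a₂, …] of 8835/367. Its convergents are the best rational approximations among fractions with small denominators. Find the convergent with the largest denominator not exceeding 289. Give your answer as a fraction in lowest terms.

a_0 = 24: 24/1  (≤ bound)
a_1 = 13: 313/13  (≤ bound)
a_2 = 1: 337/14  (≤ bound)
a_3 = 1: 650/27  (≤ bound)
a_4 = 2: 1637/68  (≤ bound)
a_5 = 5: 8835/367  (> 289, stop)

1637/68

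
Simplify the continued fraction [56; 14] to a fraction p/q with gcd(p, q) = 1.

785/14

Start with 14.
56 + 1/(14/1) = 56 + 1/14 = 785/14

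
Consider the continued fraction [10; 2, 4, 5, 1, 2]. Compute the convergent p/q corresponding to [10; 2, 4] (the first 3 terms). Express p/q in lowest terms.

94/9

Work from the innermost term outward:
Start with 4.
2 + 1/(4/1) = 2 + 1/4 = 9/4
10 + 1/(9/4) = 10 + 4/9 = 94/9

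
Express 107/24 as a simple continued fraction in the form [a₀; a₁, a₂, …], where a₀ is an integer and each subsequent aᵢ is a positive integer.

Run the Euclidean algorithm, recording each quotient:
107 = 4·24 + 11, so a_0 = 4
24 = 2·11 + 2, so a_1 = 2
11 = 5·2 + 1, so a_2 = 5
2 = 2·1 + 0, so a_3 = 2

[4; 2, 5, 2]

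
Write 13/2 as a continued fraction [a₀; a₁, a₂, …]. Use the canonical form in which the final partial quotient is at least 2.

[6; 2]

Run the Euclidean algorithm, recording each quotient:
13 ÷ 2 → quotient 6, remainder 1
2 ÷ 1 → quotient 2, remainder 0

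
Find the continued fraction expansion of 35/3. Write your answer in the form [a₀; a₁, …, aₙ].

Run the Euclidean algorithm, recording each quotient:
35 ÷ 3 → quotient 11, remainder 2
3 ÷ 2 → quotient 1, remainder 1
2 ÷ 1 → quotient 2, remainder 0

[11; 1, 2]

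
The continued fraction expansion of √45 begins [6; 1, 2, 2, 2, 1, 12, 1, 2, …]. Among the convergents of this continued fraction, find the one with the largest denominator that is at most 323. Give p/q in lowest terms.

List convergents until the denominator exceeds the bound:
a_0 = 6: 6/1  (≤ bound)
a_1 = 1: 7/1  (≤ bound)
a_2 = 2: 20/3  (≤ bound)
a_3 = 2: 47/7  (≤ bound)
a_4 = 2: 114/17  (≤ bound)
a_5 = 1: 161/24  (≤ bound)
a_6 = 12: 2046/305  (≤ bound)
a_7 = 1: 2207/329  (> 323, stop)

2046/305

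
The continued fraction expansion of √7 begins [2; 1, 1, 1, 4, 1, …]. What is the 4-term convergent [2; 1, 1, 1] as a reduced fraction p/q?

a_0 = 2: 2/1
a_1 = 1: 3/1
a_2 = 1: 5/2
a_3 = 1: 8/3

8/3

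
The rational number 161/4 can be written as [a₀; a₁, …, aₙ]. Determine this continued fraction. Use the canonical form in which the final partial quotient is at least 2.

[40; 4]

Apply division with remainder until the remainder is 0:
161 ÷ 4 → quotient 40, remainder 1
4 ÷ 1 → quotient 4, remainder 0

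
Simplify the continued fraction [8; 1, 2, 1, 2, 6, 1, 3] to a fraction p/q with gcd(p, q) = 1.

2732/313

a_0 = 8: 8/1
a_1 = 1: 9/1
a_2 = 2: 26/3
a_3 = 1: 35/4
a_4 = 2: 96/11
a_5 = 6: 611/70
a_6 = 1: 707/81
a_7 = 3: 2732/313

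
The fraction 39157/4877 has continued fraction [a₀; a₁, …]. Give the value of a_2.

1

Apply division with remainder until the remainder is 0:
⌊39157/4877⌋ = 8, remainder 141
⌊4877/141⌋ = 34, remainder 83
⌊141/83⌋ = 1, remainder 58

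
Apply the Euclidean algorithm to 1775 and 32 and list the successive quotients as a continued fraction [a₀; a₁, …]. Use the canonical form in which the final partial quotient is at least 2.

⌊1775/32⌋ = 55, remainder 15
⌊32/15⌋ = 2, remainder 2
⌊15/2⌋ = 7, remainder 1
⌊2/1⌋ = 2, remainder 0

[55; 2, 7, 2]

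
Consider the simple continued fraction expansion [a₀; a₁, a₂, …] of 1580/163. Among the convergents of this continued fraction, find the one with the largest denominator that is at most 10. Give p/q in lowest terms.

97/10

a_0 = 9: 9/1  (≤ bound)
a_1 = 1: 10/1  (≤ bound)
a_2 = 2: 29/3  (≤ bound)
a_3 = 3: 97/10  (≤ bound)
a_4 = 1: 126/13  (> 10, stop)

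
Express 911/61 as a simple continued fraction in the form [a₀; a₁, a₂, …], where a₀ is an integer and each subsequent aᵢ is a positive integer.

[14; 1, 14, 4]

⌊911/61⌋ = 14, remainder 57
⌊61/57⌋ = 1, remainder 4
⌊57/4⌋ = 14, remainder 1
⌊4/1⌋ = 4, remainder 0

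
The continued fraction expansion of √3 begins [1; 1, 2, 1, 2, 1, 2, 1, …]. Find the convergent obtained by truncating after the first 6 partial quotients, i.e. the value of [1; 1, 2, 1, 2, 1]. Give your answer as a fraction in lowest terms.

Start with 1.
2 + 1/(1/1) = 2 + 1/1 = 3/1
1 + 1/(3/1) = 1 + 1/3 = 4/3
2 + 1/(4/3) = 2 + 3/4 = 11/4
1 + 1/(11/4) = 1 + 4/11 = 15/11
1 + 1/(15/11) = 1 + 11/15 = 26/15

26/15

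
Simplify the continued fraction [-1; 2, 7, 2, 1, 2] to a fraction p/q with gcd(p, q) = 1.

-67/126

Start with 2.
1 + 1/(2/1) = 1 + 1/2 = 3/2
2 + 1/(3/2) = 2 + 2/3 = 8/3
7 + 1/(8/3) = 7 + 3/8 = 59/8
2 + 1/(59/8) = 2 + 8/59 = 126/59
-1 + 1/(126/59) = -1 + 59/126 = -67/126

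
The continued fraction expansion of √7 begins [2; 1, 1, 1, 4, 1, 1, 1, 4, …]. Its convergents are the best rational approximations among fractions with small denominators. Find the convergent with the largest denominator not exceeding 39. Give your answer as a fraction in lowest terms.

a_0 = 2: 2/1  (≤ bound)
a_1 = 1: 3/1  (≤ bound)
a_2 = 1: 5/2  (≤ bound)
a_3 = 1: 8/3  (≤ bound)
a_4 = 4: 37/14  (≤ bound)
a_5 = 1: 45/17  (≤ bound)
a_6 = 1: 82/31  (≤ bound)
a_7 = 1: 127/48  (> 39, stop)

82/31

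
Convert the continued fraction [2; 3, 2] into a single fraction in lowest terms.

16/7

a_0 = 2: 2/1
a_1 = 3: 7/3
a_2 = 2: 16/7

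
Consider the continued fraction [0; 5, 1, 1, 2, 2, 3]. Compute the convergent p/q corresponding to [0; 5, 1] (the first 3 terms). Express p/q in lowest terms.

a_0 = 0: 0/1
a_1 = 5: 1/5
a_2 = 1: 1/6

1/6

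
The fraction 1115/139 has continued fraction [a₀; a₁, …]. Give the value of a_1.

1115 = 8·139 + 3, so a_0 = 8
139 = 46·3 + 1, so a_1 = 46

46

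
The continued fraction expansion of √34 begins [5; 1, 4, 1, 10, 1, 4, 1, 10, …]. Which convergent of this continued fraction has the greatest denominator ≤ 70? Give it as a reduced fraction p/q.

List convergents until the denominator exceeds the bound:
a_0 = 5: 5/1  (≤ bound)
a_1 = 1: 6/1  (≤ bound)
a_2 = 4: 29/5  (≤ bound)
a_3 = 1: 35/6  (≤ bound)
a_4 = 10: 379/65  (≤ bound)
a_5 = 1: 414/71  (> 70, stop)

379/65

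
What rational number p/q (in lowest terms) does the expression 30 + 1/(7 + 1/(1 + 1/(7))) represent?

Work from the innermost term outward:
Start with 7.
1 + 1/(7/1) = 1 + 1/7 = 8/7
7 + 1/(8/7) = 7 + 7/8 = 63/8
30 + 1/(63/8) = 30 + 8/63 = 1898/63

1898/63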